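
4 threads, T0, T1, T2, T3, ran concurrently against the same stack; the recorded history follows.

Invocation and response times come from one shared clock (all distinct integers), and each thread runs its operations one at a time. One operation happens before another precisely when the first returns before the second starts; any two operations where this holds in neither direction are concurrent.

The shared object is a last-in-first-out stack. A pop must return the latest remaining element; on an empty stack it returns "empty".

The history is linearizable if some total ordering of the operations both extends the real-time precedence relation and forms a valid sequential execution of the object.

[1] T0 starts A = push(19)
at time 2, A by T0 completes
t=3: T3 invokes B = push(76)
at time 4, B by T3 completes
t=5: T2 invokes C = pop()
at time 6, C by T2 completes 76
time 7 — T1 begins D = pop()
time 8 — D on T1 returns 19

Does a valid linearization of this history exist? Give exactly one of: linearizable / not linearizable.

one valid linearization: A, B, C, D
step 1: A push(19) — stack <19>
step 2: B push(76) — stack <19,76>
step 3: C pop() → 76 — stack <19>
step 4: D pop() → 19 — stack <>

linearizable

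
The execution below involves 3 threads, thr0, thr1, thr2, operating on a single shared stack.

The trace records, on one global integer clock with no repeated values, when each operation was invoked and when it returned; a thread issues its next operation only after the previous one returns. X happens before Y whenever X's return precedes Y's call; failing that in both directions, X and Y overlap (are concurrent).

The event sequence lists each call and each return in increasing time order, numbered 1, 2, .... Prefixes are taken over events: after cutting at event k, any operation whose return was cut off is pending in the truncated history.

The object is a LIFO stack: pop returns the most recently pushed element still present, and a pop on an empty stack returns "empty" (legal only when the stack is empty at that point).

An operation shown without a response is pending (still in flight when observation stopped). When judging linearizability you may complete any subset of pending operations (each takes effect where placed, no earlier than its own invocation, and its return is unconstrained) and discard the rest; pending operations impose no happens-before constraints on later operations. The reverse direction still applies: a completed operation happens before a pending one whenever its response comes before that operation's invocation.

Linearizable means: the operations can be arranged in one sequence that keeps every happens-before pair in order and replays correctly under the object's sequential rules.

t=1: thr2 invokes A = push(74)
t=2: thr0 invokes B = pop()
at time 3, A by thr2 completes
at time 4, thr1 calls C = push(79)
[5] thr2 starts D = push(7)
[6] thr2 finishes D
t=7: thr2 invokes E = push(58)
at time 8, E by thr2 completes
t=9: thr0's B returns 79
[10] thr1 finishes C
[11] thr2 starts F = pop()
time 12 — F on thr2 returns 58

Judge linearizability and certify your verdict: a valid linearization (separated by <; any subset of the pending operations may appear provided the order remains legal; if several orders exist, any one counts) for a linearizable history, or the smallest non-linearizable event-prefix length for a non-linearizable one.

linearizable — witness: A < C < B < D < E < F

1. A push(74), leaving stack <74>
2. C push(79), leaving stack <74,79>
3. B pop() → 79, leaving stack <74>
4. D push(7), leaving stack <74,7>
5. E push(58), leaving stack <74,7,58>
6. F pop() → 58, leaving stack <74,7>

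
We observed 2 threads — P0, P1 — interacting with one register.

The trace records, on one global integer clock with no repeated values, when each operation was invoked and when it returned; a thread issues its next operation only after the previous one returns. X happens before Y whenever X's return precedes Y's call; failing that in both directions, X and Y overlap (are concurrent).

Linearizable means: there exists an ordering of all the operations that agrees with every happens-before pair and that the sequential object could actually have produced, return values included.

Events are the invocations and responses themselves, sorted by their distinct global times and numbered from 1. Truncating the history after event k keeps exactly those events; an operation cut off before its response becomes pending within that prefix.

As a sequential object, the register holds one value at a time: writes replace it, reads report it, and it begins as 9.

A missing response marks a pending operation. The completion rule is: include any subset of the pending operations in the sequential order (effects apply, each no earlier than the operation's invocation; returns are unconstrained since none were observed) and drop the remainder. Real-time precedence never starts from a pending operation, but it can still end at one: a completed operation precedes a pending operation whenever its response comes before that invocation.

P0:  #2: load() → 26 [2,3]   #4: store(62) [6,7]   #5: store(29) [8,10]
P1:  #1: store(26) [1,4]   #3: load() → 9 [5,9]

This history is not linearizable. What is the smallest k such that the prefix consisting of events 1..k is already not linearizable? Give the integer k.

9

one valid order for events 1..8 is #1, #2, #3, #4:
1. #1 store(26), leaving value 26
2. #2 load() → 26, leaving value 26
3. #3 load() (pending, included), leaving value 26
4. #4 store(62), leaving value 62
adding event 9 (#3 responds at 9) leaves no legal real-time order
including or dropping the 1 pending operation (#5) in any combination fails
for example #1, #2, #3, #4 (pending dropped) fails at step 3: #3 load() → 9 is not legal there
for example #1, #2, #4, #3 (pending dropped) fails at step 4: #3 load() → 9 is not legal there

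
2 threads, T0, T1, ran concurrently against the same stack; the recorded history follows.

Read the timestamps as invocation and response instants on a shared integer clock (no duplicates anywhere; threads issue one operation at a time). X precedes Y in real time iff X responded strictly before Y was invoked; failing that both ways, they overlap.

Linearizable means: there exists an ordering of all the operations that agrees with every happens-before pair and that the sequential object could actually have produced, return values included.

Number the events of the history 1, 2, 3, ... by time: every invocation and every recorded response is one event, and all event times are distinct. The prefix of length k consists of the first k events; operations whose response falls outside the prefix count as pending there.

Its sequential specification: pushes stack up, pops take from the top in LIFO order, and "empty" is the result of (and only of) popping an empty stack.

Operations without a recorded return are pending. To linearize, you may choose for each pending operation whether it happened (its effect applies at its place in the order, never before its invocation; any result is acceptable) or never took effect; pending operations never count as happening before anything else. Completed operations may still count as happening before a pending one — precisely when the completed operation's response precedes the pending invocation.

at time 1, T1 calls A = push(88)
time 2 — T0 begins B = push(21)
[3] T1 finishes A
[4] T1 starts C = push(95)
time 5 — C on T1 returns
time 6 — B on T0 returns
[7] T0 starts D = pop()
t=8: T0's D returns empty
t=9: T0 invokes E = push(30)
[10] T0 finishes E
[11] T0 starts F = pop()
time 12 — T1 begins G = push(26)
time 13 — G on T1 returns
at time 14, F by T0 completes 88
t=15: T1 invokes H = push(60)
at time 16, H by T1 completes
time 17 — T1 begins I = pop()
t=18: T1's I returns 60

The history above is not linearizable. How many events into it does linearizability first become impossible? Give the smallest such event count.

8

events 1..7 are still linearizable — one witness is A, B, C:
after step 1 (A push(88)): stack <88>
after step 2 (B push(21)): stack <88,21>
after step 3 (C push(95)): stack <88,21,95>
with event 8 included (D responding at time 8), all real-time-consistent orders fail
take A, B, C, D: step 4 already fails, because D pop() → empty cannot occur there
take A, C, B, D: step 4 already fails, because D pop() → empty cannot occur there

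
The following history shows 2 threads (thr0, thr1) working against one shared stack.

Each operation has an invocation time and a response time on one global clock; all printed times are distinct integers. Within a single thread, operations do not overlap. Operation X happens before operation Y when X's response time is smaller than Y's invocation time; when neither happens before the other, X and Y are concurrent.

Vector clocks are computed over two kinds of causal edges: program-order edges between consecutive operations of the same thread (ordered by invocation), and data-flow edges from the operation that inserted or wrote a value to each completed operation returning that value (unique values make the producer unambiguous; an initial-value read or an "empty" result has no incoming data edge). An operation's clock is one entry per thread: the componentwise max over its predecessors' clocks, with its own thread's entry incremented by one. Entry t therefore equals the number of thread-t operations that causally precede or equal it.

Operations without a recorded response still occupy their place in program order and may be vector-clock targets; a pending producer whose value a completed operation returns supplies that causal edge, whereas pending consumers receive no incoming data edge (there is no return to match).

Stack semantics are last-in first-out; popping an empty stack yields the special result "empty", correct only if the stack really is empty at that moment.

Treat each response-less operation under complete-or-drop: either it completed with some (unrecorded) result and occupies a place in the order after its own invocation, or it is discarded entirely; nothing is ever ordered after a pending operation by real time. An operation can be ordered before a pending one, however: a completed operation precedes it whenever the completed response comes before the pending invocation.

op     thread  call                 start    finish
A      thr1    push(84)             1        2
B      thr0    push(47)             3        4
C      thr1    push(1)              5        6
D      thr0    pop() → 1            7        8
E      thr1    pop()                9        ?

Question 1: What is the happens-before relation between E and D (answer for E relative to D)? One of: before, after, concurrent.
E spans [9,…), D spans [7,8]
resp(D)=8 < inv(E)=9

after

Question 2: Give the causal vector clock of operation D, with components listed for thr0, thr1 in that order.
A, invoked 1, has no incoming edges; only thr1's bump applies → (0, 1)
B, invoked 3, has no incoming edges; only thr0's bump applies → (1, 0)
from VC(A)=(0, 1), C (invoked 5) maxes components and bumps thr1 → (0, 2)
from VC(C)=(0, 2), E (invoked 9) maxes components and bumps thr1 → (0, 3)
from VC(B)=(1, 0), VC(C)=(0, 2), D (invoked 7) maxes components and bumps thr0 → (2, 2)
target: VC(D) = (2, 2)

(2, 2)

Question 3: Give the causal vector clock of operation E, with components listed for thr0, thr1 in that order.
A (invocation 1): nothing precedes it; thr1's component alone gives (0, 1)
B (invocation 3): nothing precedes it; thr0's component alone gives (1, 0)
invoked at 5, C merges VC(A)=(0, 1) and bumps thr1's slot → (0, 2)
invoked at 9, E merges VC(C)=(0, 2) and bumps thr1's slot → (0, 3)
invoked at 7, D merges VC(B)=(1, 0), VC(C)=(0, 2) and bumps thr0's slot → (2, 2)
target: VC(E) = (0, 3)

(0, 3)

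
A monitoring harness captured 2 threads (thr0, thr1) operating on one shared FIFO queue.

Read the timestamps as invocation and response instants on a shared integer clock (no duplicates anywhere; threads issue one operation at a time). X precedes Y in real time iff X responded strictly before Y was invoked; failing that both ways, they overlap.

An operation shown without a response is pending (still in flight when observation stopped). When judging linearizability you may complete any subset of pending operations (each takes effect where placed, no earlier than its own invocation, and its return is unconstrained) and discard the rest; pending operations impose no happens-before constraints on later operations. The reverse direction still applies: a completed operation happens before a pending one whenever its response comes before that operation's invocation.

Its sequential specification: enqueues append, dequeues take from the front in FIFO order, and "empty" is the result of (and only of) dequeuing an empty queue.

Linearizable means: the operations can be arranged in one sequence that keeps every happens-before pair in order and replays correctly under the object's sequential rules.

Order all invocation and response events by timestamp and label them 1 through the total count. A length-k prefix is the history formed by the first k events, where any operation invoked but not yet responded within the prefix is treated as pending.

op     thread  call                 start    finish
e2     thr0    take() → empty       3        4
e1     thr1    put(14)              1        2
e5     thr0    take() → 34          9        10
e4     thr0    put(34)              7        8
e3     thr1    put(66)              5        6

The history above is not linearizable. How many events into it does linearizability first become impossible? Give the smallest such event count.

events 1..3 are still linearizable — one witness is e1:
step 1: e1 put(14) — queue <14>
once event 4 joins (e2's response, time 4), exhaustive search finds no witness
for example e1, e2 fails at step 2: e2 take() → empty is not legal there

4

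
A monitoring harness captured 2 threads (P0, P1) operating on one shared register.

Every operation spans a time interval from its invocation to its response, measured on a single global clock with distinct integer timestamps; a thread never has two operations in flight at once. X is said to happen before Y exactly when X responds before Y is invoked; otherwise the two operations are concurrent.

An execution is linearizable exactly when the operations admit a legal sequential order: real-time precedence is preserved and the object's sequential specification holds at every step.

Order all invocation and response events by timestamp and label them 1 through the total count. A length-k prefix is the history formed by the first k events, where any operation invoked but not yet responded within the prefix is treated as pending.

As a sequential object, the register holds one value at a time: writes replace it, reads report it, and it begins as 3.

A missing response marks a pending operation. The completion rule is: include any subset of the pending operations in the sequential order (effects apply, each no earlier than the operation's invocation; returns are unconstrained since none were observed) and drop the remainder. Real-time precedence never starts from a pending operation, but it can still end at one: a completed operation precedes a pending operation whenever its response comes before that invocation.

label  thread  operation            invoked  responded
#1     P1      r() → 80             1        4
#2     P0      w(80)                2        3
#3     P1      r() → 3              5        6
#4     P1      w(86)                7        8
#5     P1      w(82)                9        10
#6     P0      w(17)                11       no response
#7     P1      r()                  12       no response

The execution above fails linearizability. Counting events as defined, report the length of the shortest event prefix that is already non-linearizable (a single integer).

events 1..5 are linearizable, e.g. via #2, #1:
1. #2 w(80), leaving value 80
2. #1 r() → 80, leaving value 80
event 6 — #3's response, time 6 — after it, nothing linearizes
take #1, #2, #3: step 1 already fails, because #1 r() → 80 cannot occur there
take #2, #1, #3: step 3 already fails, because #3 r() → 3 cannot occur there

6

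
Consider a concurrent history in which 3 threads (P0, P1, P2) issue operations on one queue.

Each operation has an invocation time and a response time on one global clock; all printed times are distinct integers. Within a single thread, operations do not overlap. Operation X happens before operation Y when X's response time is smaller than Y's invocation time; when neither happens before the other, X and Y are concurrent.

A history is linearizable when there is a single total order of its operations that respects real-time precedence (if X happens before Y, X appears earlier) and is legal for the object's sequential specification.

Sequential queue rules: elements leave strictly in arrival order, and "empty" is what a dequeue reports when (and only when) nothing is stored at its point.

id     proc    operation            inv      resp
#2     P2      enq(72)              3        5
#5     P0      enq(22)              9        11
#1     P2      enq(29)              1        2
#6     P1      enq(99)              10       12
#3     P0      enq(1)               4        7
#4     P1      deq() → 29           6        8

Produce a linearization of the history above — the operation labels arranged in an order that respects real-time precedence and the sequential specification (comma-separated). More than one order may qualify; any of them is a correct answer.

#1, #2, #3, #4, #5, #6

after step 1 (#1 enq(29)): queue <29>
after step 2 (#2 enq(72)): queue <29,72>
after step 3 (#3 enq(1)): queue <29,72,1>
after step 4 (#4 deq() → 29): queue <72,1>
after step 5 (#5 enq(22)): queue <72,1,22>
after step 6 (#6 enq(99)): queue <72,1,22,99>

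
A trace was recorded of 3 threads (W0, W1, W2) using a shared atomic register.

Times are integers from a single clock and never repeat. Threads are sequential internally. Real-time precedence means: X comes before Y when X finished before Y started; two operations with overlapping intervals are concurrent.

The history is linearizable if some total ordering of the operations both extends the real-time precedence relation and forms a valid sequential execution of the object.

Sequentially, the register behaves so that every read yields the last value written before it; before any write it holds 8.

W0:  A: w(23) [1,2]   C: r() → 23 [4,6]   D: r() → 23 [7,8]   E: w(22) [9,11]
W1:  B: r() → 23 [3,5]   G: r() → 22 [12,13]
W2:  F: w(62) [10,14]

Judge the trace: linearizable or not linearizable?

linearizable

one valid linearization: A, B, C, D, E, G, F
step 1: A w(23) — value 23
step 2: B r() → 23 — value 23
step 3: C r() → 23 — value 23
step 4: D r() → 23 — value 23
step 5: E w(22) — value 22
step 6: G r() → 22 — value 22
step 7: F w(62) — value 62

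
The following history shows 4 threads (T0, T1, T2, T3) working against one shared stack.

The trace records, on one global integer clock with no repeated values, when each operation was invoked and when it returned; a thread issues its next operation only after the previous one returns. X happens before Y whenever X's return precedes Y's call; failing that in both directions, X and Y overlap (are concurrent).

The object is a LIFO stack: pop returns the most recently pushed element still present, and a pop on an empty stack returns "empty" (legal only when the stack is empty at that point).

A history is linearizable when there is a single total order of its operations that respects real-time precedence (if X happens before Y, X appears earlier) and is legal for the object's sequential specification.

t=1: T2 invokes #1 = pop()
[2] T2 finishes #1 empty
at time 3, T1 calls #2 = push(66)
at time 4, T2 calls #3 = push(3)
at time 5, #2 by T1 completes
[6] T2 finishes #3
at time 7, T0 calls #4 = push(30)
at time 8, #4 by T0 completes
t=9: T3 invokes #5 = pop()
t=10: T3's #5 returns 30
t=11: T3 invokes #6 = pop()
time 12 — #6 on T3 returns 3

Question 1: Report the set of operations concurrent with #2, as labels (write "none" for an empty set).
#2 spans [3,5]; an op avoiding the whole window 3..5 is ordered, any other is concurrent
#1 [1,2]: before
#3 [4,6]: concurrent
#4 [7,8]: after
#5 [9,10]: after
#6 [11,12]: after

#3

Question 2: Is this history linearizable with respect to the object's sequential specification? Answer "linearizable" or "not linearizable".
one valid linearization: #1, #2, #3, #4, #5, #6
1. #1 pop() → empty, leaving stack <>
2. #2 push(66), leaving stack <66>
3. #3 push(3), leaving stack <66,3>
4. #4 push(30), leaving stack <66,3,30>
5. #5 pop() → 30, leaving stack <66,3>
6. #6 pop() → 3, leaving stack <66>

linearizable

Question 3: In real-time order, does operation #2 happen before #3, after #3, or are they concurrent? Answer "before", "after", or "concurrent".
#2 spans [3,5], #3 spans [4,6]
the intervals overlap in both directions

concurrent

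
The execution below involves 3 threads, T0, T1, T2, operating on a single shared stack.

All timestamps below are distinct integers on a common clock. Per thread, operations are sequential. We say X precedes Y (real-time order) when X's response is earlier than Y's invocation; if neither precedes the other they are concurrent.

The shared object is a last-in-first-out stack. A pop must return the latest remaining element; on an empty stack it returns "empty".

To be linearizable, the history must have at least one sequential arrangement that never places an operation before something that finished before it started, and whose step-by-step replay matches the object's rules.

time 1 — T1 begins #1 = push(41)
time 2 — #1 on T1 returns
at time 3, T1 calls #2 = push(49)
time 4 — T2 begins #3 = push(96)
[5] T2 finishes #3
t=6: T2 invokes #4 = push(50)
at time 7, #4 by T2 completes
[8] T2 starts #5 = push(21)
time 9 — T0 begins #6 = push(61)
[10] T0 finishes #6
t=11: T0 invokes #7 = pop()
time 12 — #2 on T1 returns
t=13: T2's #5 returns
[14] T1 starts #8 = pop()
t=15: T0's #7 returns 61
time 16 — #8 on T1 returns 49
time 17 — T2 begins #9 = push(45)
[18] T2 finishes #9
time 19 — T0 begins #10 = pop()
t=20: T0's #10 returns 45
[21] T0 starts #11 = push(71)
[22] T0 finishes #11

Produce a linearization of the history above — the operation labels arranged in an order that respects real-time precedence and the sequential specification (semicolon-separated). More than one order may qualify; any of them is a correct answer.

#1; #3; #4; #5; #2; #6; #7; #8; #9; #10; #11

1. #1 push(41), leaving stack <41>
2. #3 push(96), leaving stack <41,96>
3. #4 push(50), leaving stack <41,96,50>
4. #5 push(21), leaving stack <41,96,50,21>
5. #2 push(49), leaving stack <41,96,50,21,49>
6. #6 push(61), leaving stack <41,96,50,21,49,61>
7. #7 pop() → 61, leaving stack <41,96,50,21,49>
8. #8 pop() → 49, leaving stack <41,96,50,21>
9. #9 push(45), leaving stack <41,96,50,21,45>
10. #10 pop() → 45, leaving stack <41,96,50,21>
11. #11 push(71), leaving stack <41,96,50,21,71>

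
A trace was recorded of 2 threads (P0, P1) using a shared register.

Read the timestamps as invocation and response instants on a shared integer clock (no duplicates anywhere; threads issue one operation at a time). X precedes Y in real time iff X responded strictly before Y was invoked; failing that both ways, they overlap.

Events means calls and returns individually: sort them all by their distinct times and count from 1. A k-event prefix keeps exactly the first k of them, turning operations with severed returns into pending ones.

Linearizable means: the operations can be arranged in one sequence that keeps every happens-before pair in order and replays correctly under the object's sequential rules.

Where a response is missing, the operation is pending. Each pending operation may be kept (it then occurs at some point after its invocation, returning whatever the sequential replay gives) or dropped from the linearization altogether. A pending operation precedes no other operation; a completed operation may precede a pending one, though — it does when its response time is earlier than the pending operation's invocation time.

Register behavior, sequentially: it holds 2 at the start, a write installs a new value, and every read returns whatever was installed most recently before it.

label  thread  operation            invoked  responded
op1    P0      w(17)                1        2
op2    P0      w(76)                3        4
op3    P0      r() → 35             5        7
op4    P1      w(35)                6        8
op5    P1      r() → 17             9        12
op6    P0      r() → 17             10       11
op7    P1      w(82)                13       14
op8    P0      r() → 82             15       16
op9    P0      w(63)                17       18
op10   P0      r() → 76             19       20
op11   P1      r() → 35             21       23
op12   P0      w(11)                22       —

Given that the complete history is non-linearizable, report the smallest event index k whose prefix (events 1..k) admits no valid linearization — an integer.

11

events 1..10 are linearizable, e.g. via op1, op2, op4, op3:
1. op1 w(17), leaving value 17
2. op2 w(76), leaving value 76
3. op4 w(35), leaving value 35
4. op3 r() → 35, leaving value 35
once event 11 joins (op6's response, time 11), exhaustive search finds no witness
no escape via the 1 pending operation (op5): every completion choice fails
e.g. op1, op2, op3, op4, op6 (pending dropped): illegal at step 3, since op3 r() → 35 cannot apply there
e.g. op1, op2, op4, op3, op6 (pending dropped): illegal at step 5, since op6 r() → 17 cannot apply there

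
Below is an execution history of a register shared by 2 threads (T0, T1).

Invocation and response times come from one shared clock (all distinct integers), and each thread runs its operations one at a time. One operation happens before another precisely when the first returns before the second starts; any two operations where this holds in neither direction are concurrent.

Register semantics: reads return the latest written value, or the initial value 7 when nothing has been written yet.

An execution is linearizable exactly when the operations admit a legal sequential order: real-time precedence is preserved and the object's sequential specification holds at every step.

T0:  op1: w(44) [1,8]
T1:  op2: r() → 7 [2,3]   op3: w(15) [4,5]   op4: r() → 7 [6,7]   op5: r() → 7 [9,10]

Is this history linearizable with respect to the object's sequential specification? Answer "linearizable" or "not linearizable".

cut after 6 events: linearizable; cut after 7 events (op4 responds, time 7): not linearizable
a single order respects real time; the 3 completed register operations fail replay along it
include/drop combinations of the 1 pending operation (op1) were all tried; none helps
one such order, op2, op3, op4 (pending dropped), breaks at step 3 where op4 r() → 7 is illegal

not linearizable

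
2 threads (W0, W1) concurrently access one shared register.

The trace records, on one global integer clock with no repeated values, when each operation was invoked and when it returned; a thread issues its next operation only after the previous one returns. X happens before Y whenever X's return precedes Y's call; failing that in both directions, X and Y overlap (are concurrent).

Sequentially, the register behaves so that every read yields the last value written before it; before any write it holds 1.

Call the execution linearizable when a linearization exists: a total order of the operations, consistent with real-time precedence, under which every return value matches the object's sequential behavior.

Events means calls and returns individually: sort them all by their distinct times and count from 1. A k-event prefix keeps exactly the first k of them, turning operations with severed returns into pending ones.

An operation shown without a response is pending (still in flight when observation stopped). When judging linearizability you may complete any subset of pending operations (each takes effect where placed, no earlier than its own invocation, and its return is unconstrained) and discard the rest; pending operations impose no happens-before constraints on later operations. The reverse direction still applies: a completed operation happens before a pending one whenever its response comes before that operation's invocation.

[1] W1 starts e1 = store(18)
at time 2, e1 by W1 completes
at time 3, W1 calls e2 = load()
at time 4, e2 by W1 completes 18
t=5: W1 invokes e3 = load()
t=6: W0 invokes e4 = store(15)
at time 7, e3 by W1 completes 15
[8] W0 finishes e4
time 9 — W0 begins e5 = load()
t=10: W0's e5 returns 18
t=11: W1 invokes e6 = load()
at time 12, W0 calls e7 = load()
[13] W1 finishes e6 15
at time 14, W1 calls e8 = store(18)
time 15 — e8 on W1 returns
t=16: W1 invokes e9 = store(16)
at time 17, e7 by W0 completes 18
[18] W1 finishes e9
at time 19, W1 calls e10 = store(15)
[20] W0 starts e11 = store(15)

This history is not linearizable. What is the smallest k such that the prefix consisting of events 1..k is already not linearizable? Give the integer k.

10

a valid linearization of events 1..9 exists, for instance e1, e2, e4, e3:
after step 1 (e1 store(18)): value 18
after step 2 (e2 load() → 18): value 18
after step 3 (e4 store(15)): value 15
after step 4 (e3 load() → 15): value 15
event 10 — e5's response, time 10 — after it, nothing linearizes
sample order e1, e2, e3, e4, e5 stalls at step 3 — e3 load() → 15 has no legal effect
sample order e1, e2, e4, e3, e5 stalls at step 5 — e5 load() → 18 has no legal effect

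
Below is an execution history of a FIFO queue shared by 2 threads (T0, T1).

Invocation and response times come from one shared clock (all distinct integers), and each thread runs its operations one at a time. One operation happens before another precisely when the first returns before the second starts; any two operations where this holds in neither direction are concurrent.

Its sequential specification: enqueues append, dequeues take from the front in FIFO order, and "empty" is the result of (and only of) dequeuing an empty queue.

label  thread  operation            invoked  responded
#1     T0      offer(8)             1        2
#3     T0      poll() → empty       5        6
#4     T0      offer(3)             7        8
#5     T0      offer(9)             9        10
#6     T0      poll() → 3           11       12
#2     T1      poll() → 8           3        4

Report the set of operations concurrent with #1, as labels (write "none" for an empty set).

none

overlap test against #1 [1,2]: concurrent iff the interval meets 1..2
#2 [3,4]: after
#3 [5,6]: after
#4 [7,8]: after
#5 [9,10]: after
#6 [11,12]: after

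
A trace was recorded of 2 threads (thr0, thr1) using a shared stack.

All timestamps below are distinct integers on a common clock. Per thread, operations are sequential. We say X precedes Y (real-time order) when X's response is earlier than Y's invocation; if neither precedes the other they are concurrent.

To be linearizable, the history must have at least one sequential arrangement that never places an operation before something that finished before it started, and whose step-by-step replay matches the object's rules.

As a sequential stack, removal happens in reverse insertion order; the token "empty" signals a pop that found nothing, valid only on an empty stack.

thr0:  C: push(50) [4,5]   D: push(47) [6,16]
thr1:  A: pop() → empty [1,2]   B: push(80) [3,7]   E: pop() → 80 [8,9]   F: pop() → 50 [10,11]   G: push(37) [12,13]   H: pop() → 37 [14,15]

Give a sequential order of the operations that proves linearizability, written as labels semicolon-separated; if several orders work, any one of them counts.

A; C; B; E; F; D; G; H

step 1: A pop() → empty — stack <>
step 2: C push(50) — stack <50>
step 3: B push(80) — stack <50,80>
step 4: E pop() → 80 — stack <50>
step 5: F pop() → 50 — stack <>
step 6: D push(47) — stack <47>
step 7: G push(37) — stack <47,37>
step 8: H pop() → 37 — stack <47>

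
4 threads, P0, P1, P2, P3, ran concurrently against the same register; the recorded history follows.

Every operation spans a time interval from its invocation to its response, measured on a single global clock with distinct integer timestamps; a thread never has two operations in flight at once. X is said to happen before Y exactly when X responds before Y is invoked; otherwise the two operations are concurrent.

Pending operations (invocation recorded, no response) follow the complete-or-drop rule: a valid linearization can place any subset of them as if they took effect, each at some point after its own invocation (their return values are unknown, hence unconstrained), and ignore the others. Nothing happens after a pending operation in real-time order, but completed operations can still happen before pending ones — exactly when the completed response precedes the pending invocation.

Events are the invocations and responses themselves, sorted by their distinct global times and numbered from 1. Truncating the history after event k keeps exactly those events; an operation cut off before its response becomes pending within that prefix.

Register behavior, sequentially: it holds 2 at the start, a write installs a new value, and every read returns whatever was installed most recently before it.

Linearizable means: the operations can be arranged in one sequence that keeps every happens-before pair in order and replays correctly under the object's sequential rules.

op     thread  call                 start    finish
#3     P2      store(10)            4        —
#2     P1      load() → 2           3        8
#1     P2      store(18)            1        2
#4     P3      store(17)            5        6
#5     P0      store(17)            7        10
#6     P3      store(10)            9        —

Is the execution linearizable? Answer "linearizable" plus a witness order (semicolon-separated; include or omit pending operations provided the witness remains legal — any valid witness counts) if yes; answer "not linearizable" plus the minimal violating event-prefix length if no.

the violation lands at event 8, #2's response at time 8: events 1..7 linearize, events 1..8 do not
2 orders of the 3 completed register ops respect real time; none is legal
include/drop combinations of the 2 pending operations (#3, #5) were all tried; none helps
take #1, #2, #4 (pending dropped): step 2 already fails, because #2 load() → 2 cannot occur there
take #1, #4, #2 (pending dropped): step 3 already fails, because #2 load() → 2 cannot occur there

not linearizable — minimal violating prefix: 8 events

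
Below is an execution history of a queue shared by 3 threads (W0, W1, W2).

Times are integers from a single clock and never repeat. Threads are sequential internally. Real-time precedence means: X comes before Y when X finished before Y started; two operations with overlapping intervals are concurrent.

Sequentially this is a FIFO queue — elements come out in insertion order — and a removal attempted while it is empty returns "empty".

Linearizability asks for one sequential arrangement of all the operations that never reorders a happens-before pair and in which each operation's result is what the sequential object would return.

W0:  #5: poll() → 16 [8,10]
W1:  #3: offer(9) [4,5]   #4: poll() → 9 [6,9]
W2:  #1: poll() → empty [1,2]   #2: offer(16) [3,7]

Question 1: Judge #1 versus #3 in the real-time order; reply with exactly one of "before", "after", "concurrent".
#1 spans [1,2], #3 spans [4,5]
resp(#1)=2 < inv(#3)=4

before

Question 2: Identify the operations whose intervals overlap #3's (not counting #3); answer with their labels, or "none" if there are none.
concurrent with #3 ([4,5]): every op whose interval crosses 4..5
#1 [1,2]: before
#2 [3,7]: concurrent
#4 [6,9]: after
#5 [8,10]: after

#2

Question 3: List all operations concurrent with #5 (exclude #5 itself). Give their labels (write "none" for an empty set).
#5 spans [8,10]: anything still running between times 8 and 10 counts as concurrent
#1 [1,2]: before
#2 [3,7]: before
#3 [4,5]: before
#4 [6,9]: concurrent

#4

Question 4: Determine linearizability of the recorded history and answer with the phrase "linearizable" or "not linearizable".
witness order: #1, #2, #3, #5, #4
step 1: #1 poll() → empty — queue <>
step 2: #2 offer(16) — queue <16>
step 3: #3 offer(9) — queue <16,9>
step 4: #5 poll() → 16 — queue <9>
step 5: #4 poll() → 9 — queue <>

linearizable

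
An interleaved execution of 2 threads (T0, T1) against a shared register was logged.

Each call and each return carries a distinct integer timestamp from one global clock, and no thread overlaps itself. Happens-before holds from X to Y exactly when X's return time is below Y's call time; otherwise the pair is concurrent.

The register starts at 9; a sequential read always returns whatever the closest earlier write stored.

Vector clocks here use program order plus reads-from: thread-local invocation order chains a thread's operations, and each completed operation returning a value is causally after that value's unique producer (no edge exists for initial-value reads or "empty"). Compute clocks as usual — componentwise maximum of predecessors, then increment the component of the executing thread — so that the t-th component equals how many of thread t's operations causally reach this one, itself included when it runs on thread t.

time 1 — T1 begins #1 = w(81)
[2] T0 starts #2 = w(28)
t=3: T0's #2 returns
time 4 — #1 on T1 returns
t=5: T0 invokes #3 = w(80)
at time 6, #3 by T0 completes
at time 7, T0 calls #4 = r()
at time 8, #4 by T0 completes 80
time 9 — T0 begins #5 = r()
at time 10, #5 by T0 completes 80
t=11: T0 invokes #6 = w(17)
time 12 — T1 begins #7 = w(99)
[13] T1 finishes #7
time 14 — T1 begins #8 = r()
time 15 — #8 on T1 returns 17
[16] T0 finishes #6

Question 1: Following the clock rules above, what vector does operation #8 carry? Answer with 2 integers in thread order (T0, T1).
#1, invoked 1, has no incoming edges; only T1's bump applies → (0, 1)
#2, invoked 2, has no incoming edges; only T0's bump applies → (1, 0)
invoked at 12, #7 merges VC(#1)=(0, 1) and bumps T1's slot → (0, 2)
invoked at 5, #3 merges VC(#2)=(1, 0) and bumps T0's slot → (2, 0)
invoked at 7, #4 merges VC(#3)=(2, 0) and bumps T0's slot → (3, 0)
invoked at 9, #5 merges VC(#3)=(2, 0), VC(#4)=(3, 0) and bumps T0's slot → (4, 0)
invoked at 11, #6 merges VC(#5)=(4, 0) and bumps T0's slot → (5, 0)
invoked at 14, #8 merges VC(#6)=(5, 0), VC(#7)=(0, 2) and bumps T1's slot → (5, 3)
target: VC(#8) = (5, 3)

(5, 3)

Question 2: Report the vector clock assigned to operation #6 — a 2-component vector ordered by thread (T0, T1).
VC(#1, invoked at 1): no causal predecessors; +1 on T1 → (0, 1)
VC(#2, invoked at 2): no causal predecessors; +1 on T0 → (1, 0)
VC(#7, invoked at 12): max of VC(#1)=(0, 1), then +1 on thread T1 → (0, 2)
VC(#3, invoked at 5): max of VC(#2)=(1, 0), then +1 on thread T0 → (2, 0)
VC(#4, invoked at 7): max of VC(#3)=(2, 0), then +1 on thread T0 → (3, 0)
VC(#5, invoked at 9): max of VC(#3)=(2, 0), VC(#4)=(3, 0), then +1 on thread T0 → (4, 0)
VC(#6, invoked at 11): max of VC(#5)=(4, 0), then +1 on thread T0 → (5, 0)
VC(#8, invoked at 14): max of VC(#6)=(5, 0), VC(#7)=(0, 2), then +1 on thread T1 → (5, 3)
target: VC(#6) = (5, 0)

(5, 0)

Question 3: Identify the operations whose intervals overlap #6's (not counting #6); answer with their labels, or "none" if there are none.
#6 runs from 11 to 16; window-overlapping ops are concurrent
#1 [1,4]: before
#2 [2,3]: before
#3 [5,6]: before
#4 [7,8]: before
#5 [9,10]: before
#7 [12,13]: concurrent
#8 [14,15]: concurrent

#7, #8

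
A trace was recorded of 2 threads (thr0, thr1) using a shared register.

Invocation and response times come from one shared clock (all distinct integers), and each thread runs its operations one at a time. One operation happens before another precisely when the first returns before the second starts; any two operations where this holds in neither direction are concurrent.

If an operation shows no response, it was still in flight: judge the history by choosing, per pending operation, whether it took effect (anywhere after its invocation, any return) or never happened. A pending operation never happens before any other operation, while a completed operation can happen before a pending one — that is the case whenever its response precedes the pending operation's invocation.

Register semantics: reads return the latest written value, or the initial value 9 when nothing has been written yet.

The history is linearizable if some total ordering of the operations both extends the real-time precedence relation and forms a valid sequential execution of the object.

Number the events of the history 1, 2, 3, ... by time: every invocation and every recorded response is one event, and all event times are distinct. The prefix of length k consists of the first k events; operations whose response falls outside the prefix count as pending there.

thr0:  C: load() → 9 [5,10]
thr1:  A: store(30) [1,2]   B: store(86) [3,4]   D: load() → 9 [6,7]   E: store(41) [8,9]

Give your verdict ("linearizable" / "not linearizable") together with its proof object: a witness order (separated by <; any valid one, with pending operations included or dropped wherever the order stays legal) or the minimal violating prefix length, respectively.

events 1..6 are fine; event 7 — the response of D at time 7 — makes the prefix non-linearizable
one real-time candidate order over the 3 completed operations — the register replay rejects it
no completion choice of the 1 pending operation (C) rescues it — every subset was tried
e.g. A, B, D (pending dropped): illegal at step 3, since D load() → 9 cannot apply there

not linearizable — minimal violating prefix: 7 events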